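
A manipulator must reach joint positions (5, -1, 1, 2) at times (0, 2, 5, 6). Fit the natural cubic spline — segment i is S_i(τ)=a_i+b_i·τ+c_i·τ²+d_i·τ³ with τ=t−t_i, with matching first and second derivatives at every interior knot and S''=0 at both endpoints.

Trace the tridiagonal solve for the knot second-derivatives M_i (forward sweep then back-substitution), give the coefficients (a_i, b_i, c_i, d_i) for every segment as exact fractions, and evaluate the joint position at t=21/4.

  seg 0: a=5 b=-809/213 c=0 d=85/426
  seg 1: a=-1 b=-299/213 c=85/71 d=-12/71
  seg 2: a=1 b=259/213 c=-23/71 d=23/213
S(21/4) = 5841/4544

Δ: Δ0=-3, Δ1=2/3, Δ2=1
row 1: diag=10, rhs=22; c'=3/10, d'=11/5
row 2: denom=8−3·3/10=71/10; d'=(2−3·11/5)/(71/10)=-46/71
back: M2=-46/71
back: M1=11/5−3/10·-46/71=170/71
M: M0=0, M1=170/71, M2=-46/71, M3=0
seg 0: a=5, c=M0/2=0, d=(M1−M0)/(6·2)=85/426, b=Δ0−h0·(2M0+M1)/6=-809/213
seg 1: a=-1, c=M1/2=85/71, d=(M2−M1)/(6·3)=-12/71, b=Δ1−h1·(2M1+M2)/6=-299/213
seg 2: a=1, c=M2/2=-23/71, d=(M3−M2)/(6·1)=23/213, b=Δ2−h2·(2M2+M3)/6=259/213
t_q=21/4 → seg 2, τ=1/4; S=1+259/213·τ+-23/71·τ²+23/213·τ³=5841/4544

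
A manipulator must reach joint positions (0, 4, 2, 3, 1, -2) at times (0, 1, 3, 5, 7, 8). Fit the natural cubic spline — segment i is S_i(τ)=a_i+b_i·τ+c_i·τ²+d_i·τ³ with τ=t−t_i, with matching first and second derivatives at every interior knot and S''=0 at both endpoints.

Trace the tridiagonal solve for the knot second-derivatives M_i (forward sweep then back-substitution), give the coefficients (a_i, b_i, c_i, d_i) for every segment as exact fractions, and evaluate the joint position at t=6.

  seg 0: a=0 b=5 c=0 d=-1
  seg 1: a=4 b=2 c=-3 d=3/4
  seg 2: a=2 b=-1 c=3/2 d=-3/8
  seg 3: a=3 b=1/2 c=-3/4 d=0
  seg 4: a=1 b=-5/2 c=-3/4 d=1/4
S(6) = 11/4

Δ: Δ0=4, Δ1=-1, Δ2=1/2, Δ3=-1, Δ4=-3
row 1: diag=6, rhs=-30; c'=1/3, d'=-5
row 2: denom=8−2·1/3=22/3; d'=(9−2·-5)/(22/3)=57/22
row 3: denom=8−2·3/11=82/11; d'=(-9−2·57/22)/(82/11)=-78/41
row 4: denom=6−2·11/41=224/41; d'=(-12−2·-78/41)/(224/41)=-3/2
back: M4=-3/2
back: M3=-78/41−11/41·-3/2=-3/2
back: M2=57/22−3/11·-3/2=3
back: M1=-5−1/3·3=-6
M: M0=0, M1=-6, M2=3, M3=-3/2, M4=-3/2, M5=0
seg 0: a=0, c=M0/2=0, d=(M1−M0)/(6·1)=-1, b=Δ0−h0·(2M0+M1)/6=5
seg 1: a=4, c=M1/2=-3, d=(M2−M1)/(6·2)=3/4, b=Δ1−h1·(2M1+M2)/6=2
seg 2: a=2, c=M2/2=3/2, d=(M3−M2)/(6·2)=-3/8, b=Δ2−h2·(2M2+M3)/6=-1
seg 3: a=3, c=M3/2=-3/4, d=(M4−M3)/(6·2)=0, b=Δ3−h3·(2M3+M4)/6=1/2
seg 4: a=1, c=M4/2=-3/4, d=(M5−M4)/(6·1)=1/4, b=Δ4−h4·(2M4+M5)/6=-5/2
t_q=6 → seg 3, τ=1; S=3+1/2·τ+-3/4·τ²+0·τ³=11/4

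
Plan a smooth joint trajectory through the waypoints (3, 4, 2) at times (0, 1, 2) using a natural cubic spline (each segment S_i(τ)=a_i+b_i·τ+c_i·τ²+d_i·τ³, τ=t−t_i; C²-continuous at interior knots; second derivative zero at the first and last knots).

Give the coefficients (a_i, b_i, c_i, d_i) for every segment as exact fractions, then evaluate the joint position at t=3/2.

Δ: Δ0=1, Δ1=-2
row 1: diag=4, rhs=-18; c'=1/4, d'=-9/2
back: M1=-9/2
M: M0=0, M1=-9/2, M2=0
seg 0: a=3, c=M0/2=0, d=(M1−M0)/(6·1)=-3/4, b=Δ0−h0·(2M0+M1)/6=7/4
seg 1: a=4, c=M1/2=-9/4, d=(M2−M1)/(6·1)=3/4, b=Δ1−h1·(2M1+M2)/6=-1/2
t_q=3/2 → seg 1, τ=1/2; S=4+-1/2·τ+-9/4·τ²+3/4·τ³=105/32

  seg 0: a=3 b=7/4 c=0 d=-3/4
  seg 1: a=4 b=-1/2 c=-9/4 d=3/4
S(3/2) = 105/32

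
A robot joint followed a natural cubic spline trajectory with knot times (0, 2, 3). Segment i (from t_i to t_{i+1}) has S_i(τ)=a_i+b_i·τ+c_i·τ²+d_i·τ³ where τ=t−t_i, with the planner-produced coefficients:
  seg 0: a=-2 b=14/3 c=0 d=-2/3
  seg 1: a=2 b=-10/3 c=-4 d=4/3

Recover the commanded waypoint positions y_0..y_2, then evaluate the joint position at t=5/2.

y_0=-2 y_1=2 y_2=-4
S(5/2) = -1/2

y_0 = S_0(0) = a_0 = -2
y_1 = S_1(0) = a_1 = 2
y_2 = S_1(1) = -4
t_q=5/2 is in segment 1 (τ=1/2); S_1(τ)=-1/2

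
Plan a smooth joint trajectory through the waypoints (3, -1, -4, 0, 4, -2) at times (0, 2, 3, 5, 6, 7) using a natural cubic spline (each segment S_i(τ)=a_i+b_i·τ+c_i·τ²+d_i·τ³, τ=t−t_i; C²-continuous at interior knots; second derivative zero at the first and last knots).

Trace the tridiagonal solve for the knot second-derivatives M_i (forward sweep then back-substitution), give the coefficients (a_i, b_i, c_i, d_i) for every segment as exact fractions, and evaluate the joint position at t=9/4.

  seg 0: a=3 b=-1016/709 c=0 d=-201/1418
  seg 1: a=-1 b=-2222/709 c=-603/709 d=698/709
  seg 2: a=-4 b=-1334/709 c=1491/709 d=-115/1418
  seg 3: a=0 b=3940/709 c=1146/709 d=-2250/709
  seg 4: a=4 b=-518/709 c=-5604/709 d=1868/709
S(9/4) = -41321/22688

Δ: Δ0=-2, Δ1=-3, Δ2=2, Δ3=4, Δ4=-6
row 1: diag=6, rhs=-6; c'=1/6, d'=-1
row 2: denom=6−1·1/6=35/6; d'=(30−1·-1)/(35/6)=186/35
row 3: denom=6−2·12/35=186/35; d'=(12−2·186/35)/(186/35)=8/31
row 4: denom=4−1·35/186=709/186; d'=(-60−1·8/31)/(709/186)=-11208/709
back: M4=-11208/709
back: M3=8/31−35/186·-11208/709=2292/709
back: M2=186/35−12/35·2292/709=2982/709
back: M1=-1−1/6·2982/709=-1206/709
M: M0=0, M1=-1206/709, M2=2982/709, M3=2292/709, M4=-11208/709, M5=0
seg 0: a=3, c=M0/2=0, d=(M1−M0)/(6·2)=-201/1418, b=Δ0−h0·(2M0+M1)/6=-1016/709
seg 1: a=-1, c=M1/2=-603/709, d=(M2−M1)/(6·1)=698/709, b=Δ1−h1·(2M1+M2)/6=-2222/709
seg 2: a=-4, c=M2/2=1491/709, d=(M3−M2)/(6·2)=-115/1418, b=Δ2−h2·(2M2+M3)/6=-1334/709
seg 3: a=0, c=M3/2=1146/709, d=(M4−M3)/(6·1)=-2250/709, b=Δ3−h3·(2M3+M4)/6=3940/709
seg 4: a=4, c=M4/2=-5604/709, d=(M5−M4)/(6·1)=1868/709, b=Δ4−h4·(2M4+M5)/6=-518/709
t_q=9/4 → seg 1, τ=1/4; S=-1+-2222/709·τ+-603/709·τ²+698/709·τ³=-41321/22688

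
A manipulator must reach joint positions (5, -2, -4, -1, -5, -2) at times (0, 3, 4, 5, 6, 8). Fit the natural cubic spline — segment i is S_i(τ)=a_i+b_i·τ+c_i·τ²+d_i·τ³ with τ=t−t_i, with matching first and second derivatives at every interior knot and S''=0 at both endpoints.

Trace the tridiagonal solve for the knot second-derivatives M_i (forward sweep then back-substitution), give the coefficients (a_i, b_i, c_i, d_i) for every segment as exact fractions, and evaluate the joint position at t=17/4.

Δ: Δ0=-7/3, Δ1=-2, Δ2=3, Δ3=-4, Δ4=3/2
row 1: diag=8, rhs=2; c'=1/8, d'=1/4
row 2: denom=4−1·1/8=31/8; d'=(30−1·1/4)/(31/8)=238/31
row 3: denom=4−1·8/31=116/31; d'=(-42−1·238/31)/(116/31)=-385/29
row 4: denom=6−1·31/116=665/116; d'=(33−1·-385/29)/(665/116)=5368/665
back: M4=5368/665
back: M3=-385/29−31/116·5368/665=-10263/665
back: M2=238/31−8/31·-10263/665=7754/665
back: M1=1/4−1/8·7754/665=-803/665
M: M0=0, M1=-803/665, M2=7754/665, M3=-10263/665, M4=5368/665, M5=0
seg 0: a=5, c=M0/2=0, d=(M1−M0)/(6·3)=-803/11970, b=Δ0−h0·(2M0+M1)/6=-6901/3990
seg 1: a=-2, c=M1/2=-803/1330, d=(M2−M1)/(6·1)=8557/3990, b=Δ1−h1·(2M1+M2)/6=-7064/1995
seg 2: a=-4, c=M2/2=3877/665, d=(M3−M2)/(6·1)=-18017/3990, b=Δ2−h2·(2M2+M3)/6=1345/798
seg 3: a=-1, c=M3/2=-10263/1330, d=(M4−M3)/(6·1)=2233/570, b=Δ3−h3·(2M3+M4)/6=-401/1995
seg 4: a=-5, c=M4/2=2684/665, d=(M5−M4)/(6·2)=-1342/1995, b=Δ4−h4·(2M4+M5)/6=-15487/3990
t_q=17/4 → seg 2, τ=1/4; S=-4+1345/798·τ+3877/665·τ²+-18017/3990·τ³=-279603/85120

  seg 0: a=5 b=-6901/3990 c=0 d=-803/11970
  seg 1: a=-2 b=-7064/1995 c=-803/1330 d=8557/3990
  seg 2: a=-4 b=1345/798 c=3877/665 d=-18017/3990
  seg 3: a=-1 b=-401/1995 c=-10263/1330 d=2233/570
  seg 4: a=-5 b=-15487/3990 c=2684/665 d=-1342/1995
S(17/4) = -279603/85120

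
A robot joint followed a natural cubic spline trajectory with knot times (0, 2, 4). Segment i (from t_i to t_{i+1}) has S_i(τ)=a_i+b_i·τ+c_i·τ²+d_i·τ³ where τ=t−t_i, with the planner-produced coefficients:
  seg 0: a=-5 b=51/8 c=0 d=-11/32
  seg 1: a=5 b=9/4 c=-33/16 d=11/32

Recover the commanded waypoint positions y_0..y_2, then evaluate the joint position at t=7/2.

y_0=-5 y_1=5 y_2=4
S(7/2) = 1253/256

y_0 = S_0(0) = a_0 = -5
y_1 = S_1(0) = a_1 = 5
y_2 = S_1(2) = 4
t_q=7/2 is in segment 1 (τ=3/2); S_1(τ)=1253/256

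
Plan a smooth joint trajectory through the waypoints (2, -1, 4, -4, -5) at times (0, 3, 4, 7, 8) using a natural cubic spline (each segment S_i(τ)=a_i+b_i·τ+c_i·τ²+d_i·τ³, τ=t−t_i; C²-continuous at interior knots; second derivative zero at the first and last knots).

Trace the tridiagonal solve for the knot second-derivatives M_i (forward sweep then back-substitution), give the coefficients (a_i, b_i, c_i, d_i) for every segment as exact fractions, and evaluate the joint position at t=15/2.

  seg 0: a=2 b=-1621/432 c=0 d=1189/3888
  seg 1: a=-1 b=973/216 c=1189/432 d=-325/144
  seg 2: a=4 b=1399/432 c=-217/54 d=2657/3888
  seg 3: a=-4 b=-523/216 c=307/144 d=-307/432
S(15/2) = -5491/1152

Δ: Δ0=-1, Δ1=5, Δ2=-8/3, Δ3=-1
row 1: diag=8, rhs=36; c'=1/8, d'=9/2
row 2: denom=8−1·1/8=63/8; d'=(-46−1·9/2)/(63/8)=-404/63
row 3: denom=8−3·8/21=48/7; d'=(10−3·-404/63)/(48/7)=307/72
back: M3=307/72
back: M2=-404/63−8/21·307/72=-217/27
back: M1=9/2−1/8·-217/27=1189/216
M: M0=0, M1=1189/216, M2=-217/27, M3=307/72, M4=0
seg 0: a=2, c=M0/2=0, d=(M1−M0)/(6·3)=1189/3888, b=Δ0−h0·(2M0+M1)/6=-1621/432
seg 1: a=-1, c=M1/2=1189/432, d=(M2−M1)/(6·1)=-325/144, b=Δ1−h1·(2M1+M2)/6=973/216
seg 2: a=4, c=M2/2=-217/54, d=(M3−M2)/(6·3)=2657/3888, b=Δ2−h2·(2M2+M3)/6=1399/432
seg 3: a=-4, c=M3/2=307/144, d=(M4−M3)/(6·1)=-307/432, b=Δ3−h3·(2M3+M4)/6=-523/216
t_q=15/2 → seg 3, τ=1/2; S=-4+-523/216·τ+307/144·τ²+-307/432·τ³=-5491/1152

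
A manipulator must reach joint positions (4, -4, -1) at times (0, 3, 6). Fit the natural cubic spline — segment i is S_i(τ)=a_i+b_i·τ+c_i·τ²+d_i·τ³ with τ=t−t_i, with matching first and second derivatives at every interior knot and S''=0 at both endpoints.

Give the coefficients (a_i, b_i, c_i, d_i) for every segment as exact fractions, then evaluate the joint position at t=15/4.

Δ: Δ0=-8/3, Δ1=1
row 1: diag=12, rhs=22; c'=1/4, d'=11/6
back: M1=11/6
M: M0=0, M1=11/6, M2=0
seg 0: a=4, c=M0/2=0, d=(M1−M0)/(6·3)=11/108, b=Δ0−h0·(2M0+M1)/6=-43/12
seg 1: a=-4, c=M1/2=11/12, d=(M2−M1)/(6·3)=-11/108, b=Δ1−h1·(2M1+M2)/6=-5/6
t_q=15/4 → seg 1, τ=3/4; S=-4+-5/6·τ+11/12·τ²+-11/108·τ³=-1063/256

  seg 0: a=4 b=-43/12 c=0 d=11/108
  seg 1: a=-4 b=-5/6 c=11/12 d=-11/108
S(15/4) = -1063/256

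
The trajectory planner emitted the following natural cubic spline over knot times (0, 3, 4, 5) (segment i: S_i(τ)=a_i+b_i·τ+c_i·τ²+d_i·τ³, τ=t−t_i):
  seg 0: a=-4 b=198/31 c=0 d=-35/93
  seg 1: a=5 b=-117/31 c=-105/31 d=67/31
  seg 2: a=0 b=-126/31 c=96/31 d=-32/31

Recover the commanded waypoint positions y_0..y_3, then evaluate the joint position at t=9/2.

y_0 = S_0(0) = a_0 = -4
y_1 = S_1(0) = a_1 = 5
y_2 = S_2(0) = a_2 = 0
y_3 = S_2(1) = -2
t_q=9/2 is in segment 2 (τ=1/2); S_2(τ)=-43/31

y_0=-4 y_1=5 y_2=0 y_3=-2
S(9/2) = -43/31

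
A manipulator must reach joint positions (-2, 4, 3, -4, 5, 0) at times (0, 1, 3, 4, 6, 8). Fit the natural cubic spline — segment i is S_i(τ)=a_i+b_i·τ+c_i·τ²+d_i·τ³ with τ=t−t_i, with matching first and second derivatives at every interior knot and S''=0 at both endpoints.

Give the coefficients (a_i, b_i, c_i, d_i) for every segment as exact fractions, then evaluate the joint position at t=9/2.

  seg 0: a=-2 b=113/17 c=0 d=-11/17
  seg 1: a=4 b=80/17 c=-33/17 d=-45/136
  seg 2: a=3 b=-239/34 c=-267/68 d=269/68
  seg 3: a=-4 b=-205/68 c=135/17 d=-569/272
  seg 4: a=5 b=62/17 c=-627/136 d=209/272
S(9/2) = -8233/2176

Δ: Δ0=6, Δ1=-1/2, Δ2=-7, Δ3=9/2, Δ4=-5/2
row 1: diag=6, rhs=-39; c'=1/3, d'=-13/2
row 2: denom=6−2·1/3=16/3; d'=(-39−2·-13/2)/(16/3)=-39/8
row 3: denom=6−1·3/16=93/16; d'=(69−1·-39/8)/(93/16)=394/31
row 4: denom=8−2·32/93=680/93; d'=(-42−2·394/31)/(680/93)=-627/68
back: M4=-627/68
back: M3=394/31−32/93·-627/68=270/17
back: M2=-39/8−3/16·270/17=-267/34
back: M1=-13/2−1/3·-267/34=-66/17
M: M0=0, M1=-66/17, M2=-267/34, M3=270/17, M4=-627/68, M5=0
seg 0: a=-2, c=M0/2=0, d=(M1−M0)/(6·1)=-11/17, b=Δ0−h0·(2M0+M1)/6=113/17
seg 1: a=4, c=M1/2=-33/17, d=(M2−M1)/(6·2)=-45/136, b=Δ1−h1·(2M1+M2)/6=80/17
seg 2: a=3, c=M2/2=-267/68, d=(M3−M2)/(6·1)=269/68, b=Δ2−h2·(2M2+M3)/6=-239/34
seg 3: a=-4, c=M3/2=135/17, d=(M4−M3)/(6·2)=-569/272, b=Δ3−h3·(2M3+M4)/6=-205/68
seg 4: a=5, c=M4/2=-627/136, d=(M5−M4)/(6·2)=209/272, b=Δ4−h4·(2M4+M5)/6=62/17
t_q=9/2 → seg 3, τ=1/2; S=-4+-205/68·τ+135/17·τ²+-569/272·τ³=-8233/2176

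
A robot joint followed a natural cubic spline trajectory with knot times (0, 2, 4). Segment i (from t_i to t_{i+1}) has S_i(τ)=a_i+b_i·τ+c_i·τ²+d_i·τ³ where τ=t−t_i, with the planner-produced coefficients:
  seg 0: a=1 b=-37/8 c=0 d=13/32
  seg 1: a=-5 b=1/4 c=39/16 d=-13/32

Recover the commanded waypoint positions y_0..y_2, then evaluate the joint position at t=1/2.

y_0 = S_0(0) = a_0 = 1
y_1 = S_1(0) = a_1 = -5
y_2 = S_1(2) = 2
t_q=1/2 is in segment 0 (τ=1/2); S_0(τ)=-323/256

y_0=1 y_1=-5 y_2=2
S(1/2) = -323/256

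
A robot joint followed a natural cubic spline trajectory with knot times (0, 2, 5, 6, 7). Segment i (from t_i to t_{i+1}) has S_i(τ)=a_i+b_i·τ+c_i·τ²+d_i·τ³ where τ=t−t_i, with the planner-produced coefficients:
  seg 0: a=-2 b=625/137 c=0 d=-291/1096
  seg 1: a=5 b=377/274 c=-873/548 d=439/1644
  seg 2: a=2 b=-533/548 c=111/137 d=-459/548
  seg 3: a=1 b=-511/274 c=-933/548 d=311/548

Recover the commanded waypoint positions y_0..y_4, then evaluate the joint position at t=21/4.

y_0 = S_0(0) = a_0 = -2
y_1 = S_1(0) = a_1 = 5
y_2 = S_2(0) = a_2 = 2
y_3 = S_3(0) = a_3 = 1
y_4 = S_3(1) = -2
t_q=21/4 is in segment 2 (τ=1/4); S_2(τ)=62933/35072

y_0=-2 y_1=5 y_2=2 y_3=1 y_4=-2
S(21/4) = 62933/35072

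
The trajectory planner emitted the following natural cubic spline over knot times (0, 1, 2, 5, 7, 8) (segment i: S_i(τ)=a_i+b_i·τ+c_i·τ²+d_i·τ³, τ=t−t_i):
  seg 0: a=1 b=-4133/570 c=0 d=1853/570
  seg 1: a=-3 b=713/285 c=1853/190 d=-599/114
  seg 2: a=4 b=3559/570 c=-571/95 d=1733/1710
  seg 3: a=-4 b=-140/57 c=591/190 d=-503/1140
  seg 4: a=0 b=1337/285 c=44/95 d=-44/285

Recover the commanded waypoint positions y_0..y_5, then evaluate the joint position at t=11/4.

y_0 = S_0(0) = a_0 = 1
y_1 = S_1(0) = a_1 = -3
y_2 = S_2(0) = a_2 = 4
y_3 = S_3(0) = a_3 = -4
y_4 = S_4(0) = a_4 = 0
y_5 = S_4(1) = 5
t_q=11/4 is in segment 2 (τ=3/4); S_2(τ)=69671/12160

y_0=1 y_1=-3 y_2=4 y_3=-4 y_4=0 y_5=5
S(11/4) = 69671/12160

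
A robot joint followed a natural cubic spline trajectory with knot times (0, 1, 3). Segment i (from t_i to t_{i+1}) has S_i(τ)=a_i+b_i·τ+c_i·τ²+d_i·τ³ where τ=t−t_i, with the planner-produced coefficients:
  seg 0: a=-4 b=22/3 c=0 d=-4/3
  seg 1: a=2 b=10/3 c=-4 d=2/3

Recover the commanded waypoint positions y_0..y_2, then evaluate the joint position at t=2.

y_0=-4 y_1=2 y_2=-2
S(2) = 2

y_0 = S_0(0) = a_0 = -4
y_1 = S_1(0) = a_1 = 2
y_2 = S_1(2) = -2
t_q=2 is in segment 1 (τ=1); S_1(τ)=2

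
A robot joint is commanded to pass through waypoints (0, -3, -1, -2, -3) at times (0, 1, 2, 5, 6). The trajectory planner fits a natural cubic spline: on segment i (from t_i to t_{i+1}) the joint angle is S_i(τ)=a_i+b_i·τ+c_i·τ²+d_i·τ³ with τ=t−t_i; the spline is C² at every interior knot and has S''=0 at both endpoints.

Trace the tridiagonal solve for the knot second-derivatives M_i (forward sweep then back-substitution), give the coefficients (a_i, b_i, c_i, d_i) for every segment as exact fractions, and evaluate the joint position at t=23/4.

Δ: Δ0=-3, Δ1=2, Δ2=-1/3, Δ3=-1
row 1: diag=4, rhs=30; c'=1/4, d'=15/2
row 2: denom=8−1·1/4=31/4; d'=(-14−1·15/2)/(31/4)=-86/31
row 3: denom=8−3·12/31=212/31; d'=(-4−3·-86/31)/(212/31)=67/106
back: M3=67/106
back: M2=-86/31−12/31·67/106=-160/53
back: M1=15/2−1/4·-160/53=875/106
M: M0=0, M1=875/106, M2=-160/53, M3=67/106, M4=0
seg 0: a=0, c=M0/2=0, d=(M1−M0)/(6·1)=875/636, b=Δ0−h0·(2M0+M1)/6=-2783/636
seg 1: a=-3, c=M1/2=875/212, d=(M2−M1)/(6·1)=-1195/636, b=Δ1−h1·(2M1+M2)/6=-79/318
seg 2: a=-1, c=M2/2=-80/53, d=(M3−M2)/(6·3)=43/212, b=Δ2−h2·(2M2+M3)/6=1507/636
seg 3: a=-2, c=M3/2=67/212, d=(M4−M3)/(6·1)=-67/636, b=Δ3−h3·(2M3+M4)/6=-385/318
t_q=23/4 → seg 3, τ=3/4; S=-2+-385/318·τ+67/212·τ²+-67/636·τ³=-37647/13568

  seg 0: a=0 b=-2783/636 c=0 d=875/636
  seg 1: a=-3 b=-79/318 c=875/212 d=-1195/636
  seg 2: a=-1 b=1507/636 c=-80/53 d=43/212
  seg 3: a=-2 b=-385/318 c=67/212 d=-67/636
S(23/4) = -37647/13568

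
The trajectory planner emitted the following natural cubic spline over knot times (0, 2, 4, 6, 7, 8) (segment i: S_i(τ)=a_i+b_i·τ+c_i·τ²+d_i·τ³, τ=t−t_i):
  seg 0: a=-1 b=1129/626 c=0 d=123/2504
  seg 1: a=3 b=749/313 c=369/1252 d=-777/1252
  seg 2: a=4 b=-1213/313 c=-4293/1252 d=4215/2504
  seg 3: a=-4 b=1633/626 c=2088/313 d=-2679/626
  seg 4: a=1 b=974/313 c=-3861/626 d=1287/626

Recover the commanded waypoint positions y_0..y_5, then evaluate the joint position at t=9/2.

y_0 = S_0(0) = a_0 = -1
y_1 = S_1(0) = a_1 = 3
y_2 = S_2(0) = a_2 = 4
y_3 = S_3(0) = a_3 = -4
y_4 = S_4(0) = a_4 = 1
y_5 = S_4(1) = 0
t_q=9/2 is in segment 2 (τ=1/2); S_2(τ)=28355/20032

y_0=-1 y_1=3 y_2=4 y_3=-4 y_4=1 y_5=0
S(9/2) = 28355/20032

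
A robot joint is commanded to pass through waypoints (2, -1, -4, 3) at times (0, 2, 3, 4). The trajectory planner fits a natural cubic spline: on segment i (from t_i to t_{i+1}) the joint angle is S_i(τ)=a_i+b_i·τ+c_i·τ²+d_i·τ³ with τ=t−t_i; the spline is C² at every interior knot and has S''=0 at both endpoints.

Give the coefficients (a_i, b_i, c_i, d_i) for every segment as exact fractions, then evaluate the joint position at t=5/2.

Δ: Δ0=-3/2, Δ1=-3, Δ2=7
row 1: diag=6, rhs=-9; c'=1/6, d'=-3/2
row 2: denom=4−1·1/6=23/6; d'=(60−1·-3/2)/(23/6)=369/23
back: M2=369/23
back: M1=-3/2−1/6·369/23=-96/23
M: M0=0, M1=-96/23, M2=369/23, M3=0
seg 0: a=2, c=M0/2=0, d=(M1−M0)/(6·2)=-8/23, b=Δ0−h0·(2M0+M1)/6=-5/46
seg 1: a=-1, c=M1/2=-48/23, d=(M2−M1)/(6·1)=155/46, b=Δ1−h1·(2M1+M2)/6=-197/46
seg 2: a=-4, c=M2/2=369/46, d=(M3−M2)/(6·1)=-123/46, b=Δ2−h2·(2M2+M3)/6=38/23
t_q=5/2 → seg 1, τ=1/2; S=-1+-197/46·τ+-48/23·τ²+155/46·τ³=-1193/368

  seg 0: a=2 b=-5/46 c=0 d=-8/23
  seg 1: a=-1 b=-197/46 c=-48/23 d=155/46
  seg 2: a=-4 b=38/23 c=369/46 d=-123/46
S(5/2) = -1193/368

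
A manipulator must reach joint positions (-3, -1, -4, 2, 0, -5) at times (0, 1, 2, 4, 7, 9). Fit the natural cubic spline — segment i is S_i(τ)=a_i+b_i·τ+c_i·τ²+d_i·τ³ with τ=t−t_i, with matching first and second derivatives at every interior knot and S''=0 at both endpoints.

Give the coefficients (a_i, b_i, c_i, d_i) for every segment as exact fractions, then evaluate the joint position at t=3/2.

  seg 0: a=-3 b=21013/5799 c=0 d=-9415/5799
  seg 1: a=-1 b=-7232/5799 c=-9415/1933 d=18080/5799
  seg 2: a=-4 b=-9482/5799 c=8665/1933 d=-25111/23196
  seg 3: a=2 b=19165/5799 c=-7781/3866 d=2663/11598
  seg 4: a=0 b=-29827/11598 c=104/1933 d=-52/5799
S(3/2) = -18955/7732

Δ: Δ0=2, Δ1=-3, Δ2=3, Δ3=-2/3, Δ4=-5/2
row 1: diag=4, rhs=-30; c'=1/4, d'=-15/2
row 2: denom=6−1·1/4=23/4; d'=(36−1·-15/2)/(23/4)=174/23
row 3: denom=10−2·8/23=214/23; d'=(-22−2·174/23)/(214/23)=-427/107
row 4: denom=10−3·69/214=1933/214; d'=(-11−3·-427/107)/(1933/214)=208/1933
back: M4=208/1933
back: M3=-427/107−69/214·208/1933=-7781/1933
back: M2=174/23−8/23·-7781/1933=17330/1933
back: M1=-15/2−1/4·17330/1933=-18830/1933
M: M0=0, M1=-18830/1933, M2=17330/1933, M3=-7781/1933, M4=208/1933, M5=0
seg 0: a=-3, c=M0/2=0, d=(M1−M0)/(6·1)=-9415/5799, b=Δ0−h0·(2M0+M1)/6=21013/5799
seg 1: a=-1, c=M1/2=-9415/1933, d=(M2−M1)/(6·1)=18080/5799, b=Δ1−h1·(2M1+M2)/6=-7232/5799
seg 2: a=-4, c=M2/2=8665/1933, d=(M3−M2)/(6·2)=-25111/23196, b=Δ2−h2·(2M2+M3)/6=-9482/5799
seg 3: a=2, c=M3/2=-7781/3866, d=(M4−M3)/(6·3)=2663/11598, b=Δ3−h3·(2M3+M4)/6=19165/5799
seg 4: a=0, c=M4/2=104/1933, d=(M5−M4)/(6·2)=-52/5799, b=Δ4−h4·(2M4+M5)/6=-29827/11598
t_q=3/2 → seg 1, τ=1/2; S=-1+-7232/5799·τ+-9415/1933·τ²+18080/5799·τ³=-18955/7732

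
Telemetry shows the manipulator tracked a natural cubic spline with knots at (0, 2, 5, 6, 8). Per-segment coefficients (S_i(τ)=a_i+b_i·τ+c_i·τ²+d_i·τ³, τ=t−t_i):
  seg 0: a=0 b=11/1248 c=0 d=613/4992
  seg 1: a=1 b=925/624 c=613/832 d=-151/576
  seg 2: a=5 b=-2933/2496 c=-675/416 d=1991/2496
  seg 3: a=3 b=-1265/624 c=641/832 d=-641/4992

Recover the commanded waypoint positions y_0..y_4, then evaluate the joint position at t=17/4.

y_0=0 y_1=1 y_2=5 y_3=3 y_4=1
S(17/4) = 270457/53248

y_0 = S_0(0) = a_0 = 0
y_1 = S_1(0) = a_1 = 1
y_2 = S_2(0) = a_2 = 5
y_3 = S_3(0) = a_3 = 3
y_4 = S_3(2) = 1
t_q=17/4 is in segment 1 (τ=9/4); S_1(τ)=270457/53248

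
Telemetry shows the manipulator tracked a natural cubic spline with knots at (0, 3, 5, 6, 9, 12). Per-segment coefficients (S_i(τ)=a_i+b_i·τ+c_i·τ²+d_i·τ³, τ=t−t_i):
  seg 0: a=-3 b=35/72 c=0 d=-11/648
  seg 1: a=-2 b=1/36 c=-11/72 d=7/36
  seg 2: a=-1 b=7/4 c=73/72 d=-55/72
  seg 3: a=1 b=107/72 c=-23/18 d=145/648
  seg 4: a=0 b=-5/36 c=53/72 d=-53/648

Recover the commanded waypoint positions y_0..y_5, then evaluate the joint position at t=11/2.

y_0 = S_0(0) = a_0 = -3
y_1 = S_1(0) = a_1 = -2
y_2 = S_2(0) = a_2 = -1
y_3 = S_3(0) = a_3 = 1
y_4 = S_4(0) = a_4 = 0
y_5 = S_4(3) = 4
t_q=11/2 is in segment 2 (τ=1/2); S_2(τ)=19/576

y_0=-3 y_1=-2 y_2=-1 y_3=1 y_4=0 y_5=4
S(11/2) = 19/576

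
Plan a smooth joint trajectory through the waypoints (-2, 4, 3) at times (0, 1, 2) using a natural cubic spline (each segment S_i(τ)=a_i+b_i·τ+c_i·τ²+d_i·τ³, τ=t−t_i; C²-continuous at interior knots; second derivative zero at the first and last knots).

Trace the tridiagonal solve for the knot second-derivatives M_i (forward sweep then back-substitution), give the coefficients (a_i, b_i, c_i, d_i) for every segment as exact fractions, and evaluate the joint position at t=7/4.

Δ: Δ0=6, Δ1=-1
row 1: diag=4, rhs=-42; c'=1/4, d'=-21/2
back: M1=-21/2
M: M0=0, M1=-21/2, M2=0
seg 0: a=-2, c=M0/2=0, d=(M1−M0)/(6·1)=-7/4, b=Δ0−h0·(2M0+M1)/6=31/4
seg 1: a=4, c=M1/2=-21/4, d=(M2−M1)/(6·1)=7/4, b=Δ1−h1·(2M1+M2)/6=5/2
t_q=7/4 → seg 1, τ=3/4; S=4+5/2·τ+-21/4·τ²+7/4·τ³=937/256

  seg 0: a=-2 b=31/4 c=0 d=-7/4
  seg 1: a=4 b=5/2 c=-21/4 d=7/4
S(7/4) = 937/256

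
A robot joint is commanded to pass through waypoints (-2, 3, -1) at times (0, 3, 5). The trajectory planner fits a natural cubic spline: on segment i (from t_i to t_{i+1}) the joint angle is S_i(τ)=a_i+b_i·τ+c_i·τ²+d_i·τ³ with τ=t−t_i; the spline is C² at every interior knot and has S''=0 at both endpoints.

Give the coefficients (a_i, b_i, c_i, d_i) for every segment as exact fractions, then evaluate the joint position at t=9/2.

  seg 0: a=-2 b=83/30 c=0 d=-11/90
  seg 1: a=3 b=-8/15 c=-11/10 d=11/60
S(9/2) = 11/32

Δ: Δ0=5/3, Δ1=-2
row 1: diag=10, rhs=-22; c'=1/5, d'=-11/5
back: M1=-11/5
M: M0=0, M1=-11/5, M2=0
seg 0: a=-2, c=M0/2=0, d=(M1−M0)/(6·3)=-11/90, b=Δ0−h0·(2M0+M1)/6=83/30
seg 1: a=3, c=M1/2=-11/10, d=(M2−M1)/(6·2)=11/60, b=Δ1−h1·(2M1+M2)/6=-8/15
t_q=9/2 → seg 1, τ=3/2; S=3+-8/15·τ+-11/10·τ²+11/60·τ³=11/32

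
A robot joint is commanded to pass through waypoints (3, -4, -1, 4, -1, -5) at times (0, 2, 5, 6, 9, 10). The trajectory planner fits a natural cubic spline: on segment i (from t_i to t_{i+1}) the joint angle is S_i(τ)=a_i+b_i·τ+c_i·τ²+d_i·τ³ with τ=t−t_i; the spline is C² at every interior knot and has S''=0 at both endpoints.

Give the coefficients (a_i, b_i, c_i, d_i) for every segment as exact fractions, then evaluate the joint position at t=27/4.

  seg 0: a=3 b=-6271/1530 c=0 d=229/1530
  seg 1: a=-4 b=-3523/1530 c=229/255 d=931/13770
  seg 2: a=-1 b=221/45 c=461/306 d=-241/170
  seg 3: a=4 b=5617/1530 c=-2101/765 d=4439/13770
  seg 4: a=-1 b=-3139/765 c=79/510 d=-79/1530
S(27/4) = 58149/10880

Δ: Δ0=-7/2, Δ1=1, Δ2=5, Δ3=-5/3, Δ4=-4
row 1: diag=10, rhs=27; c'=3/10, d'=27/10
row 2: denom=8−3·3/10=71/10; d'=(24−3·27/10)/(71/10)=159/71
row 3: denom=8−1·10/71=558/71; d'=(-40−1·159/71)/(558/71)=-2999/558
row 4: denom=8−3·71/186=425/62; d'=(-14−3·-2999/558)/(425/62)=79/255
back: M4=79/255
back: M3=-2999/558−71/186·79/255=-4202/765
back: M2=159/71−10/71·-4202/765=461/153
back: M1=27/10−3/10·461/153=458/255
M: M0=0, M1=458/255, M2=461/153, M3=-4202/765, M4=79/255, M5=0
seg 0: a=3, c=M0/2=0, d=(M1−M0)/(6·2)=229/1530, b=Δ0−h0·(2M0+M1)/6=-6271/1530
seg 1: a=-4, c=M1/2=229/255, d=(M2−M1)/(6·3)=931/13770, b=Δ1−h1·(2M1+M2)/6=-3523/1530
seg 2: a=-1, c=M2/2=461/306, d=(M3−M2)/(6·1)=-241/170, b=Δ2−h2·(2M2+M3)/6=221/45
seg 3: a=4, c=M3/2=-2101/765, d=(M4−M3)/(6·3)=4439/13770, b=Δ3−h3·(2M3+M4)/6=5617/1530
seg 4: a=-1, c=M4/2=79/510, d=(M5−M4)/(6·1)=-79/1530, b=Δ4−h4·(2M4+M5)/6=-3139/765
t_q=27/4 → seg 3, τ=3/4; S=4+5617/1530·τ+-2101/765·τ²+4439/13770·τ³=58149/10880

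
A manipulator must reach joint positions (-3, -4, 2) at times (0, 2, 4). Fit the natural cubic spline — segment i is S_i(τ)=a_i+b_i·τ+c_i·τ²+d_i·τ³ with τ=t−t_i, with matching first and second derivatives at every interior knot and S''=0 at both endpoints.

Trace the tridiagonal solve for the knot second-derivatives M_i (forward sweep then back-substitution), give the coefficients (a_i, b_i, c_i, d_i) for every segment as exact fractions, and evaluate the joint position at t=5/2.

Δ: Δ0=-1/2, Δ1=3
row 1: diag=8, rhs=21; c'=1/4, d'=21/8
back: M1=21/8
M: M0=0, M1=21/8, M2=0
seg 0: a=-3, c=M0/2=0, d=(M1−M0)/(6·2)=7/32, b=Δ0−h0·(2M0+M1)/6=-11/8
seg 1: a=-4, c=M1/2=21/16, d=(M2−M1)/(6·2)=-7/32, b=Δ1−h1·(2M1+M2)/6=5/4
t_q=5/2 → seg 1, τ=1/2; S=-4+5/4·τ+21/16·τ²+-7/32·τ³=-787/256

  seg 0: a=-3 b=-11/8 c=0 d=7/32
  seg 1: a=-4 b=5/4 c=21/16 d=-7/32
S(5/2) = -787/256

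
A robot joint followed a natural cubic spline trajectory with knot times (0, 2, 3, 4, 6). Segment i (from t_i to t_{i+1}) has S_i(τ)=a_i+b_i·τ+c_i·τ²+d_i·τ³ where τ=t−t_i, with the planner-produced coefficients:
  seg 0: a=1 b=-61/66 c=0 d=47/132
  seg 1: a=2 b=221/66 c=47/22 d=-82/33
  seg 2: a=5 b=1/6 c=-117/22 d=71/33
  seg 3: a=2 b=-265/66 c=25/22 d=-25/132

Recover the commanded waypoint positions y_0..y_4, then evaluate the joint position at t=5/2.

y_0=1 y_1=2 y_2=5 y_3=2 y_4=-3
S(5/2) = 343/88

y_0 = S_0(0) = a_0 = 1
y_1 = S_1(0) = a_1 = 2
y_2 = S_2(0) = a_2 = 5
y_3 = S_3(0) = a_3 = 2
y_4 = S_3(2) = -3
t_q=5/2 is in segment 1 (τ=1/2); S_1(τ)=343/88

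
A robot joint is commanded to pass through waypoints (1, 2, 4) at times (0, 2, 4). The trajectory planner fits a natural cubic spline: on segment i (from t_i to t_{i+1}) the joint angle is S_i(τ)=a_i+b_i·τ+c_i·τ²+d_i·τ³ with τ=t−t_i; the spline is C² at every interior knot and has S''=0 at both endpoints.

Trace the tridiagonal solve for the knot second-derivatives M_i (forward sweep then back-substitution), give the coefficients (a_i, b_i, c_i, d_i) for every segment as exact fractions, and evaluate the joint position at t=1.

Δ: Δ0=1/2, Δ1=1
row 1: diag=8, rhs=3; c'=1/4, d'=3/8
back: M1=3/8
M: M0=0, M1=3/8, M2=0
seg 0: a=1, c=M0/2=0, d=(M1−M0)/(6·2)=1/32, b=Δ0−h0·(2M0+M1)/6=3/8
seg 1: a=2, c=M1/2=3/16, d=(M2−M1)/(6·2)=-1/32, b=Δ1−h1·(2M1+M2)/6=3/4
t_q=1 → seg 0, τ=1; S=1+3/8·τ+0·τ²+1/32·τ³=45/32

  seg 0: a=1 b=3/8 c=0 d=1/32
  seg 1: a=2 b=3/4 c=3/16 d=-1/32
S(1) = 45/32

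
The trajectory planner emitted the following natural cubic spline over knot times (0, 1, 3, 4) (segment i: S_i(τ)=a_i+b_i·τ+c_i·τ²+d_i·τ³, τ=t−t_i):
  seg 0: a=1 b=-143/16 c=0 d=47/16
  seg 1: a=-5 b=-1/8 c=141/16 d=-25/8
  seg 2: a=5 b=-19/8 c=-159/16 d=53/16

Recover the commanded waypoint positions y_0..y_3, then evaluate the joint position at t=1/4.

y_0 = S_0(0) = a_0 = 1
y_1 = S_1(0) = a_1 = -5
y_2 = S_2(0) = a_2 = 5
y_3 = S_2(1) = -4
t_q=1/4 is in segment 0 (τ=1/4); S_0(τ)=-1217/1024

y_0=1 y_1=-5 y_2=5 y_3=-4
S(1/4) = -1217/1024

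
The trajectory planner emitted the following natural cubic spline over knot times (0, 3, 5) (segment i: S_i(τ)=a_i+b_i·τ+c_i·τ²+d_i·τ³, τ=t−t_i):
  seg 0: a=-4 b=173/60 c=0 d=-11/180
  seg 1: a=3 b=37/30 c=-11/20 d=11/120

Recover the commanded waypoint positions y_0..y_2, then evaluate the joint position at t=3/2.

y_0=-4 y_1=3 y_2=4
S(3/2) = 19/160

y_0 = S_0(0) = a_0 = -4
y_1 = S_1(0) = a_1 = 3
y_2 = S_1(2) = 4
t_q=3/2 is in segment 0 (τ=3/2); S_0(τ)=19/160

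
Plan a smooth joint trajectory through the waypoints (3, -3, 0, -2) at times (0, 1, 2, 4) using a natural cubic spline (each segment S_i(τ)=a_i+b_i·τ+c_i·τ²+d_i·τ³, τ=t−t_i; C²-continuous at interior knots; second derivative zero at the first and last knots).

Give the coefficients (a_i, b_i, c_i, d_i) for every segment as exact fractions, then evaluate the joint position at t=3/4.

Δ: Δ0=-6, Δ1=3, Δ2=-1
row 1: diag=4, rhs=54; c'=1/4, d'=27/2
row 2: denom=6−1·1/4=23/4; d'=(-24−1·27/2)/(23/4)=-150/23
back: M2=-150/23
back: M1=27/2−1/4·-150/23=348/23
M: M0=0, M1=348/23, M2=-150/23, M3=0
seg 0: a=3, c=M0/2=0, d=(M1−M0)/(6·1)=58/23, b=Δ0−h0·(2M0+M1)/6=-196/23
seg 1: a=-3, c=M1/2=174/23, d=(M2−M1)/(6·1)=-83/23, b=Δ1−h1·(2M1+M2)/6=-22/23
seg 2: a=0, c=M2/2=-75/23, d=(M3−M2)/(6·2)=25/46, b=Δ2−h2·(2M2+M3)/6=77/23
t_q=3/4 → seg 0, τ=3/4; S=3+-196/23·τ+0·τ²+58/23·τ³=-1713/736

  seg 0: a=3 b=-196/23 c=0 d=58/23
  seg 1: a=-3 b=-22/23 c=174/23 d=-83/23
  seg 2: a=0 b=77/23 c=-75/23 d=25/46
S(3/4) = -1713/736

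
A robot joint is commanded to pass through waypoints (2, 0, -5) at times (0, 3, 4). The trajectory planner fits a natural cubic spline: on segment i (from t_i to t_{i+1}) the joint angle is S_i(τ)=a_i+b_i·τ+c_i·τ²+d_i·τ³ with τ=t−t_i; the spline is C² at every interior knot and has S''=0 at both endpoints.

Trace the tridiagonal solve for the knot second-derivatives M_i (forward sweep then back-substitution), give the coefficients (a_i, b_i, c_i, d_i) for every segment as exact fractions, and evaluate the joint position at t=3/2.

  seg 0: a=2 b=23/24 c=0 d=-13/72
  seg 1: a=0 b=-47/12 c=-13/8 d=13/24
S(3/2) = 181/64

Δ: Δ0=-2/3, Δ1=-5
row 1: diag=8, rhs=-26; c'=1/8, d'=-13/4
back: M1=-13/4
M: M0=0, M1=-13/4, M2=0
seg 0: a=2, c=M0/2=0, d=(M1−M0)/(6·3)=-13/72, b=Δ0−h0·(2M0+M1)/6=23/24
seg 1: a=0, c=M1/2=-13/8, d=(M2−M1)/(6·1)=13/24, b=Δ1−h1·(2M1+M2)/6=-47/12
t_q=3/2 → seg 0, τ=3/2; S=2+23/24·τ+0·τ²+-13/72·τ³=181/64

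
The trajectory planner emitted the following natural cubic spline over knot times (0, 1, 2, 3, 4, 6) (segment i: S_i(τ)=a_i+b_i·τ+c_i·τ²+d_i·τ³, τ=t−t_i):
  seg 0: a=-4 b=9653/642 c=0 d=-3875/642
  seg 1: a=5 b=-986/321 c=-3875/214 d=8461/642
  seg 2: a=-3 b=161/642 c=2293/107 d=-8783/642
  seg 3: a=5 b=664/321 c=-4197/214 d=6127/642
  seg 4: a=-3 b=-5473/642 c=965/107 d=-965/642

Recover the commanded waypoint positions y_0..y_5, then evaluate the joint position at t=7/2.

y_0=-4 y_1=5 y_2=-3 y_3=5 y_4=-3 y_5=4
S(7/2) = 3979/1712

y_0 = S_0(0) = a_0 = -4
y_1 = S_1(0) = a_1 = 5
y_2 = S_2(0) = a_2 = -3
y_3 = S_3(0) = a_3 = 5
y_4 = S_4(0) = a_4 = -3
y_5 = S_4(2) = 4
t_q=7/2 is in segment 3 (τ=1/2); S_3(τ)=3979/1712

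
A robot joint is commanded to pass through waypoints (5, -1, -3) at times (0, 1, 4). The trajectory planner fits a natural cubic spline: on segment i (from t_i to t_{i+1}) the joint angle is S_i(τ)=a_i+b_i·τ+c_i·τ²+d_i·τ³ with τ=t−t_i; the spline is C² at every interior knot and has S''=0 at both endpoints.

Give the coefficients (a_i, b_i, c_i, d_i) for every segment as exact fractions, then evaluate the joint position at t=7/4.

Δ: Δ0=-6, Δ1=-2/3
row 1: diag=8, rhs=32; c'=3/8, d'=4
back: M1=4
M: M0=0, M1=4, M2=0
seg 0: a=5, c=M0/2=0, d=(M1−M0)/(6·1)=2/3, b=Δ0−h0·(2M0+M1)/6=-20/3
seg 1: a=-1, c=M1/2=2, d=(M2−M1)/(6·3)=-2/9, b=Δ1−h1·(2M1+M2)/6=-14/3
t_q=7/4 → seg 1, τ=3/4; S=-1+-14/3·τ+2·τ²+-2/9·τ³=-111/32

  seg 0: a=5 b=-20/3 c=0 d=2/3
  seg 1: a=-1 b=-14/3 c=2 d=-2/9
S(7/4) = -111/32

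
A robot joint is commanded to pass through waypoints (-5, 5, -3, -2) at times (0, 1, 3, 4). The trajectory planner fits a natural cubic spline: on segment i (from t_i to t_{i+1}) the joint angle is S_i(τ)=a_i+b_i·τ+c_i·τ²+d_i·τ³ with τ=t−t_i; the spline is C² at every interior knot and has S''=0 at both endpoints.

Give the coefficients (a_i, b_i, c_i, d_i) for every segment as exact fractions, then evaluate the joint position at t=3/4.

Δ: Δ0=10, Δ1=-4, Δ2=1
row 1: diag=6, rhs=-84; c'=1/3, d'=-14
row 2: denom=6−2·1/3=16/3; d'=(30−2·-14)/(16/3)=87/8
back: M2=87/8
back: M1=-14−1/3·87/8=-141/8
M: M0=0, M1=-141/8, M2=87/8, M3=0
seg 0: a=-5, c=M0/2=0, d=(M1−M0)/(6·1)=-47/16, b=Δ0−h0·(2M0+M1)/6=207/16
seg 1: a=5, c=M1/2=-141/16, d=(M2−M1)/(6·2)=19/8, b=Δ1−h1·(2M1+M2)/6=33/8
seg 2: a=-3, c=M2/2=87/16, d=(M3−M2)/(6·1)=-29/16, b=Δ2−h2·(2M2+M3)/6=-21/8
t_q=3/4 → seg 0, τ=3/4; S=-5+207/16·τ+0·τ²+-47/16·τ³=3547/1024

  seg 0: a=-5 b=207/16 c=0 d=-47/16
  seg 1: a=5 b=33/8 c=-141/16 d=19/8
  seg 2: a=-3 b=-21/8 c=87/16 d=-29/16
S(3/4) = 3547/1024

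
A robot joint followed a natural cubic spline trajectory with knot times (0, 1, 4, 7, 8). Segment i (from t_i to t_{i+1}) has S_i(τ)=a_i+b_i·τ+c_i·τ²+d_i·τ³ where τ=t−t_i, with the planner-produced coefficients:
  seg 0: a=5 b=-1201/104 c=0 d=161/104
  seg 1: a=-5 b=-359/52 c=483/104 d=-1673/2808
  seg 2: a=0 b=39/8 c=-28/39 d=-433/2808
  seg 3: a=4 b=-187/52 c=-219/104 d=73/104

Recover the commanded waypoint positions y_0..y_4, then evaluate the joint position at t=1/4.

y_0=5 y_1=-5 y_2=0 y_3=4 y_4=-1
S(1/4) = 14225/6656

y_0 = S_0(0) = a_0 = 5
y_1 = S_1(0) = a_1 = -5
y_2 = S_2(0) = a_2 = 0
y_3 = S_3(0) = a_3 = 4
y_4 = S_3(1) = -1
t_q=1/4 is in segment 0 (τ=1/4); S_0(τ)=14225/6656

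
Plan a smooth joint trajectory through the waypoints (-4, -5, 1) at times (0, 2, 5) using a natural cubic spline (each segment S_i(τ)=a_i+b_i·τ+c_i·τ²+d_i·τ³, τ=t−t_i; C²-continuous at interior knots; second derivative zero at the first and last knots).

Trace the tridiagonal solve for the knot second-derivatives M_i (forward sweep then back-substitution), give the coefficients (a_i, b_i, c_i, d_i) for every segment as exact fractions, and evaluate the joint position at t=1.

Δ: Δ0=-1/2, Δ1=2
row 1: diag=10, rhs=15; c'=3/10, d'=3/2
back: M1=3/2
M: M0=0, M1=3/2, M2=0
seg 0: a=-4, c=M0/2=0, d=(M1−M0)/(6·2)=1/8, b=Δ0−h0·(2M0+M1)/6=-1
seg 1: a=-5, c=M1/2=3/4, d=(M2−M1)/(6·3)=-1/12, b=Δ1−h1·(2M1+M2)/6=1/2
t_q=1 → seg 0, τ=1; S=-4+-1·τ+0·τ²+1/8·τ³=-39/8

  seg 0: a=-4 b=-1 c=0 d=1/8
  seg 1: a=-5 b=1/2 c=3/4 d=-1/12
S(1) = -39/8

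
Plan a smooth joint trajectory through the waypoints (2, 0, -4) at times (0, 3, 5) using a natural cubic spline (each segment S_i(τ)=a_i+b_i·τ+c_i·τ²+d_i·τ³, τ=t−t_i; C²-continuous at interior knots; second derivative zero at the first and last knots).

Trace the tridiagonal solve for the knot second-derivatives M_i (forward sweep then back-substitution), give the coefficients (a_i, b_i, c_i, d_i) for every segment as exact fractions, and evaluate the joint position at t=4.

Δ: Δ0=-2/3, Δ1=-2
row 1: diag=10, rhs=-8; c'=1/5, d'=-4/5
back: M1=-4/5
M: M0=0, M1=-4/5, M2=0
seg 0: a=2, c=M0/2=0, d=(M1−M0)/(6·3)=-2/45, b=Δ0−h0·(2M0+M1)/6=-4/15
seg 1: a=0, c=M1/2=-2/5, d=(M2−M1)/(6·2)=1/15, b=Δ1−h1·(2M1+M2)/6=-22/15
t_q=4 → seg 1, τ=1; S=0+-22/15·τ+-2/5·τ²+1/15·τ³=-9/5

  seg 0: a=2 b=-4/15 c=0 d=-2/45
  seg 1: a=0 b=-22/15 c=-2/5 d=1/15
S(4) = -9/5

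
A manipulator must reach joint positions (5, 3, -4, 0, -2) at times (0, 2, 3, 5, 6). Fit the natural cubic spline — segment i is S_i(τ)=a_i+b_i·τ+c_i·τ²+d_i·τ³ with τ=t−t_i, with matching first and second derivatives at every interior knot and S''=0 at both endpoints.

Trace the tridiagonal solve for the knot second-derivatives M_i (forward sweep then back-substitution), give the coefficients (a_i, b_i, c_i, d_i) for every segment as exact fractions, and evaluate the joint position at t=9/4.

Δ: Δ0=-1, Δ1=-7, Δ2=2, Δ3=-2
row 1: diag=6, rhs=-36; c'=1/6, d'=-6
row 2: denom=6−1·1/6=35/6; d'=(54−1·-6)/(35/6)=72/7
row 3: denom=6−2·12/35=186/35; d'=(-24−2·72/7)/(186/35)=-260/31
back: M3=-260/31
back: M2=72/7−12/35·-260/31=408/31
back: M1=-6−1/6·408/31=-254/31
M: M0=0, M1=-254/31, M2=408/31, M3=-260/31, M4=0
seg 0: a=5, c=M0/2=0, d=(M1−M0)/(6·2)=-127/186, b=Δ0−h0·(2M0+M1)/6=161/93
seg 1: a=3, c=M1/2=-127/31, d=(M2−M1)/(6·1)=331/93, b=Δ1−h1·(2M1+M2)/6=-601/93
seg 2: a=-4, c=M2/2=204/31, d=(M3−M2)/(6·2)=-167/93, b=Δ2−h2·(2M2+M3)/6=-370/93
seg 3: a=0, c=M3/2=-130/31, d=(M4−M3)/(6·1)=130/93, b=Δ3−h3·(2M3+M4)/6=74/93
t_q=9/4 → seg 1, τ=1/4; S=3+-601/93·τ+-127/31·τ²+331/93·τ³=2349/1984

  seg 0: a=5 b=161/93 c=0 d=-127/186
  seg 1: a=3 b=-601/93 c=-127/31 d=331/93
  seg 2: a=-4 b=-370/93 c=204/31 d=-167/93
  seg 3: a=0 b=74/93 c=-130/31 d=130/93
S(9/4) = 2349/1984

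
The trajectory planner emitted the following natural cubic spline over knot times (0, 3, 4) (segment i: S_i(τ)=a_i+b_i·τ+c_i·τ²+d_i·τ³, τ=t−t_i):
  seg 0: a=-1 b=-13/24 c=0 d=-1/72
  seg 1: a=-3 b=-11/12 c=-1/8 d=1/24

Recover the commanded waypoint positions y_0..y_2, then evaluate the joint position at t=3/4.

y_0 = S_0(0) = a_0 = -1
y_1 = S_1(0) = a_1 = -3
y_2 = S_1(1) = -4
t_q=3/4 is in segment 0 (τ=3/4); S_0(τ)=-723/512

y_0=-1 y_1=-3 y_2=-4
S(3/4) = -723/512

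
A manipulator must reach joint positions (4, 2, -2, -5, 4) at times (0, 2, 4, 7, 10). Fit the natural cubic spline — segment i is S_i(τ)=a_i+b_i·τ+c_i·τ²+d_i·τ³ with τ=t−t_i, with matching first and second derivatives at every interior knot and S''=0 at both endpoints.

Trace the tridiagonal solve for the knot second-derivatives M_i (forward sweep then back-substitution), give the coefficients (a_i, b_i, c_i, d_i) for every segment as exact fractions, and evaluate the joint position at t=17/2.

  seg 0: a=4 b=-103/140 c=0 d=-37/560
  seg 1: a=2 b=-107/70 c=-111/280 d=9/112
  seg 2: a=-2 b=-43/20 c=3/35 d=25/252
  seg 3: a=-5 b=73/70 c=137/140 d=-137/1260
S(17/2) = -1793/1120

Δ: Δ0=-1, Δ1=-2, Δ2=-1, Δ3=3
row 1: diag=8, rhs=-6; c'=1/4, d'=-3/4
row 2: denom=10−2·1/4=19/2; d'=(6−2·-3/4)/(19/2)=15/19
row 3: denom=12−3·6/19=210/19; d'=(24−3·15/19)/(210/19)=137/70
back: M3=137/70
back: M2=15/19−6/19·137/70=6/35
back: M1=-3/4−1/4·6/35=-111/140
M: M0=0, M1=-111/140, M2=6/35, M3=137/70, M4=0
seg 0: a=4, c=M0/2=0, d=(M1−M0)/(6·2)=-37/560, b=Δ0−h0·(2M0+M1)/6=-103/140
seg 1: a=2, c=M1/2=-111/280, d=(M2−M1)/(6·2)=9/112, b=Δ1−h1·(2M1+M2)/6=-107/70
seg 2: a=-2, c=M2/2=3/35, d=(M3−M2)/(6·3)=25/252, b=Δ2−h2·(2M2+M3)/6=-43/20
seg 3: a=-5, c=M3/2=137/140, d=(M4−M3)/(6·3)=-137/1260, b=Δ3−h3·(2M3+M4)/6=73/70
t_q=17/2 → seg 3, τ=3/2; S=-5+73/70·τ+137/140·τ²+-137/1260·τ³=-1793/1120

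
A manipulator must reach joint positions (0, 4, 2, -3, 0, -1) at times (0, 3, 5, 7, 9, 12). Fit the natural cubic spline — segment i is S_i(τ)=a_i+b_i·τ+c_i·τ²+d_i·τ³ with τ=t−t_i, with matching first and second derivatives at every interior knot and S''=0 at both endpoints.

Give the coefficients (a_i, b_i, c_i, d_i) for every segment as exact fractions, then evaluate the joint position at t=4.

  seg 0: a=0 b=207/112 c=0 d=-173/3024
  seg 1: a=4 b=17/56 c=-173/336 d=-23/336
  seg 2: a=2 b=-433/168 c=-311/336 d=27/56
  seg 3: a=-3 b=-83/168 c=661/336 d=-163/336
  seg 4: a=0 b=87/56 c=-317/336 d=317/3024
S(4) = 625/168

Δ: Δ0=4/3, Δ1=-1, Δ2=-5/2, Δ3=3/2, Δ4=-1/3
row 1: diag=10, rhs=-14; c'=1/5, d'=-7/5
row 2: denom=8−2·1/5=38/5; d'=(-9−2·-7/5)/(38/5)=-31/38
row 3: denom=8−2·5/19=142/19; d'=(24−2·-31/38)/(142/19)=487/142
row 4: denom=10−2·19/71=672/71; d'=(-11−2·487/142)/(672/71)=-317/168
back: M4=-317/168
back: M3=487/142−19/71·-317/168=661/168
back: M2=-31/38−5/19·661/168=-311/168
back: M1=-7/5−1/5·-311/168=-173/168
M: M0=0, M1=-173/168, M2=-311/168, M3=661/168, M4=-317/168, M5=0
seg 0: a=0, c=M0/2=0, d=(M1−M0)/(6·3)=-173/3024, b=Δ0−h0·(2M0+M1)/6=207/112
seg 1: a=4, c=M1/2=-173/336, d=(M2−M1)/(6·2)=-23/336, b=Δ1−h1·(2M1+M2)/6=17/56
seg 2: a=2, c=M2/2=-311/336, d=(M3−M2)/(6·2)=27/56, b=Δ2−h2·(2M2+M3)/6=-433/168
seg 3: a=-3, c=M3/2=661/336, d=(M4−M3)/(6·2)=-163/336, b=Δ3−h3·(2M3+M4)/6=-83/168
seg 4: a=0, c=M4/2=-317/336, d=(M5−M4)/(6·3)=317/3024, b=Δ4−h4·(2M4+M5)/6=87/56
t_q=4 → seg 1, τ=1; S=4+17/56·τ+-173/336·τ²+-23/336·τ³=625/168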